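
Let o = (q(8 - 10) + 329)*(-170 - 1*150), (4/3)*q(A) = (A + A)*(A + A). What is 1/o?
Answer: -1/109120 ≈ -9.1642e-6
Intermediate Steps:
q(A) = 3*A² (q(A) = 3*((A + A)*(A + A))/4 = 3*((2*A)*(2*A))/4 = 3*(4*A²)/4 = 3*A²)
o = -109120 (o = (3*(8 - 10)² + 329)*(-170 - 1*150) = (3*(-2)² + 329)*(-170 - 150) = (3*4 + 329)*(-320) = (12 + 329)*(-320) = 341*(-320) = -109120)
1/o = 1/(-109120) = -1/109120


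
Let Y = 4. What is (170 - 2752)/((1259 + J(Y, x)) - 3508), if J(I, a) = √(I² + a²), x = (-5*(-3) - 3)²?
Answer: 5806918/5037249 + 10328*√1297/5037249 ≈ 1.2266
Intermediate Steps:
x = 144 (x = (15 - 3)² = 12² = 144)
(170 - 2752)/((1259 + J(Y, x)) - 3508) = (170 - 2752)/((1259 + √(4² + 144²)) - 3508) = -2582/((1259 + √(16 + 20736)) - 3508) = -2582/((1259 + √20752) - 3508) = -2582/((1259 + 4*√1297) - 3508) = -2582/(-2249 + 4*√1297)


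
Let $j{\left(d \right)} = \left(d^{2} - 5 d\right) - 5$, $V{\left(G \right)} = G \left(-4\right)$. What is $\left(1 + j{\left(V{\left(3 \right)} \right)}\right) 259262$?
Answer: $51852400$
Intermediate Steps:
$V{\left(G \right)} = - 4 G$
$j{\left(d \right)} = -5 + d^{2} - 5 d$
$\left(1 + j{\left(V{\left(3 \right)} \right)}\right) 259262 = \left(1 - \left(5 - 144 + 5 \left(-4\right) 3\right)\right) 259262 = \left(1 - \left(-55 - 144\right)\right) 259262 = \left(1 + \left(-5 + 144 + 60\right)\right) 259262 = \left(1 + 199\right) 259262 = 200 \cdot 259262 = 51852400$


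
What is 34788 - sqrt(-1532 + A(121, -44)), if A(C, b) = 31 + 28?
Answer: 34788 - I*sqrt(1473) ≈ 34788.0 - 38.38*I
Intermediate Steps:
A(C, b) = 59
34788 - sqrt(-1532 + A(121, -44)) = 34788 - sqrt(-1532 + 59) = 34788 - sqrt(-1473) = 34788 - I*sqrt(1473)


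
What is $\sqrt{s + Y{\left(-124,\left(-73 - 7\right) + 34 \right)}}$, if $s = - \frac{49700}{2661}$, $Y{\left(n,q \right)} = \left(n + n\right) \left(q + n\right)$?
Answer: $\frac{2 \sqrt{74599844415}}{2661} \approx 205.28$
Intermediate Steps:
$Y{\left(n,q \right)} = 2 n \left(n + q\right)$
$s = - \frac{49700}{2661}$ ($s = \left(-49700\right) \frac{1}{2661} = - \frac{49700}{2661} \approx -18.677$)
$\sqrt{s + Y{\left(-124,\left(-73 - 7\right) + 34 \right)}} = \sqrt{- \frac{49700}{2661} + 2 \left(-124\right) \left(-124 + \left(\left(-73 - 7\right) + 34\right)\right)} = \sqrt{- \frac{49700}{2661} + 2 \left(-124\right) \left(-124 + \left(-80 + 34\right)\right)} = \sqrt{- \frac{49700}{2661} + 2 \left(-124\right) \left(-124 - 46\right)} = \sqrt{- \frac{49700}{2661} + 2 \left(-124\right) \left(-170\right)} = \sqrt{- \frac{49700}{2661} + 42160} = \sqrt{\frac{112138060}{2661}} = \frac{2 \sqrt{74599844415}}{2661}$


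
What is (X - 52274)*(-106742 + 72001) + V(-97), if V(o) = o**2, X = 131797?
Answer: -2762699134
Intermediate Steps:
(X - 52274)*(-106742 + 72001) + V(-97) = (131797 - 52274)*(-106742 + 72001) + (-97)**2 = 79523*(-34741) + 9409 = -2762708543 + 9409 = -2762699134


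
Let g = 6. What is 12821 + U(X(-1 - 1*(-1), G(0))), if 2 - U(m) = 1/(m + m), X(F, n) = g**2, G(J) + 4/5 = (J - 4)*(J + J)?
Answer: 923255/72 ≈ 12823.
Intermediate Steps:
G(J) = -4/5 + 2*J*(-4 + J) (G(J) = -4/5 + (J - 4)*(J + J) = -4/5 + (-4 + J)*(2*J) = -4/5 + 2*J*(-4 + J))
X(F, n) = 36 (X(F, n) = 6**2 = 36)
U(m) = 2 - 1/(2*m) (U(m) = 2 - 1/(m + m) = 2 - 1/(2*m))
12821 + U(X(-1 - 1*(-1), G(0))) = 12821 + (2 - 1/2/36) = 12821 + (2 - 1/2*1/36) = 12821 + (2 - 1/72) = 12821 + 143/72 = 923255/72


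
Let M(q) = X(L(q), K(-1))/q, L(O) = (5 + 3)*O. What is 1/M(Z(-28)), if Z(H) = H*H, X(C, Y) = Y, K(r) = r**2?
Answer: 784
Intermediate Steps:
L(O) = 8*O
Z(H) = H**2
M(q) = 1/q (M(q) = (-1)**2/q = 1/q)
1/M(Z(-28)) = 1/(1/((-28)**2)) = 1/(1/784) = 784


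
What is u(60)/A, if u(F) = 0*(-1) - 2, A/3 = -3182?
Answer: 1/4773 ≈ 0.00020951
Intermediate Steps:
A = -9546 (A = 3*(-3182) = -9546)
u(F) = -2 (u(F) = 0 - 2 = -2)
u(60)/A = -2/(-9546) = -2*(-1/9546) = 1/4773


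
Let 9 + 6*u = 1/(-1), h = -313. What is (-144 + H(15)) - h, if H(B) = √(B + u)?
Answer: 169 + 2*√30/3 ≈ 172.65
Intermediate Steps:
u = -5/3 (u = -3/2 + (⅙)/(-1) = -3/2 + (⅙)*(-1) = -3/2 - ⅙ = -5/3 ≈ -1.6667)
H(B) = √(-5/3 + B) (H(B) = √(B - 5/3) = √(-5/3 + B))
(-144 + H(15)) - h = (-144 + √(-15 + 9*15)/3) - 1*(-313) = (-144 + √(-15 + 135)/3) + 313 = (-144 + √120/3) + 313 = (-144 + (2*√30)/3) + 313 = (-144 + 2*√30/3) + 313 = 169 + 2*√30/3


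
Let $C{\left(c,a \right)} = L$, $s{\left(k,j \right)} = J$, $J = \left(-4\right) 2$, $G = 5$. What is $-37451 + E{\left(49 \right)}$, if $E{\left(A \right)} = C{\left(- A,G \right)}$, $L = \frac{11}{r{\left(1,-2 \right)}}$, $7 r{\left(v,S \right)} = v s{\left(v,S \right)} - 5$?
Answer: $- \frac{486940}{13} \approx -37457.0$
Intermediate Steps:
$J = -8$
$s{\left(k,j \right)} = -8$
$r{\left(v,S \right)} = - \frac{5}{7} - \frac{8 v}{7}$ ($r{\left(v,S \right)} = \frac{v \left(-8\right) - 5}{7} = \frac{- 8 v - 5}{7} = \frac{-5 - 8 v}{7} = - \frac{5}{7} - \frac{8 v}{7}$)
$L = - \frac{77}{13}$ ($L = \frac{11}{- \frac{5}{7} - \frac{8}{7}} = \frac{11}{- \frac{13}{7}} = 11 \left(- \frac{7}{13}\right) = - \frac{77}{13} \approx -5.9231$)
$C{\left(c,a \right)} = - \frac{77}{13}$
$E{\left(A \right)} = - \frac{77}{13}$
$-37451 + E{\left(49 \right)} = -37451 - \frac{77}{13} = - \frac{486940}{13}$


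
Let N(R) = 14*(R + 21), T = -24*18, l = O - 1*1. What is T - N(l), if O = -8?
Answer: -600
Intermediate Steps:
l = -9 (l = -8 - 1*1 = -8 - 1 = -9)
T = -432
N(R) = 294 + 14*R (N(R) = 14*(21 + R) = 294 + 14*R)
T - N(l) = -432 - (294 + 14*(-9)) = -432 - (294 - 126) = -432 - 1*168 = -432 - 168 = -600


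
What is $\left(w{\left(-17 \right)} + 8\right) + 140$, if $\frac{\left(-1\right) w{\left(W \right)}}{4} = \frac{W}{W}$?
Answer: $144$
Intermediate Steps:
$w{\left(W \right)} = -4$ ($w{\left(W \right)} = - 4 \frac{W}{W} = \left(-4\right) 1 = -4$)
$\left(w{\left(-17 \right)} + 8\right) + 140 = \left(-4 + 8\right) + 140 = 4 + 140 = 144$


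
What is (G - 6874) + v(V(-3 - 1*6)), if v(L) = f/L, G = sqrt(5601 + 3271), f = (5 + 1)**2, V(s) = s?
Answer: -6878 + 2*sqrt(2218) ≈ -6783.8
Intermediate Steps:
f = 36 (f = 6**2 = 36)
G = 2*sqrt(2218) (G = sqrt(8872) = 2*sqrt(2218) ≈ 94.191)
v(L) = 36/L
(G - 6874) + v(V(-3 - 1*6)) = (2*sqrt(2218) - 6874) + 36/(-3 - 1*6) = (-6874 + 2*sqrt(2218)) + 36/(-3 - 6) = (-6874 + 2*sqrt(2218)) + 36/(-9) = (-6874 + 2*sqrt(2218)) + 36*(-1/9) = (-6874 + 2*sqrt(2218)) - 4 = -6878 + 2*sqrt(2218)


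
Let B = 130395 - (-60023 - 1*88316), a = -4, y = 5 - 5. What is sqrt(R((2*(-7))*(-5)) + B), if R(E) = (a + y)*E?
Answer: sqrt(278454) ≈ 527.69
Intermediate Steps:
y = 0
B = 278734 (B = 130395 - (-60023 - 88316) = 130395 - 1*(-148339) = 130395 + 148339 = 278734)
R(E) = -4*E (R(E) = (-4 + 0)*E = -4*E)
sqrt(R((2*(-7))*(-5)) + B) = sqrt(-4*2*(-7)*(-5) + 278734) = sqrt(-(-56)*(-5) + 278734) = sqrt(-4*70 + 278734) = sqrt(-280 + 278734) = sqrt(278454)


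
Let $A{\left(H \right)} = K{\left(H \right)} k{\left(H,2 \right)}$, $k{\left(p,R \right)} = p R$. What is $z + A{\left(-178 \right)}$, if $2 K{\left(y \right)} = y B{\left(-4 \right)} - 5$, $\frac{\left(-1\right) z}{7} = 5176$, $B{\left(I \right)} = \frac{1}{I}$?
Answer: $-43263$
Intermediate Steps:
$k{\left(p,R \right)} = R p$
$z = -36232$ ($z = \left(-7\right) 5176 = -36232$)
$K{\left(y \right)} = - \frac{5}{2} - \frac{y}{8}$ ($K{\left(y \right)} = \frac{\frac{y}{-4} - 5}{2} = \frac{y \left(- \frac{1}{4}\right) + \left(-5 + 0\right)}{2} = \frac{- \frac{y}{4} - 5}{2} = \frac{-5 - \frac{y}{4}}{2} = - \frac{5}{2} - \frac{y}{8}$)
$A{\left(H \right)} = 2 H \left(- \frac{5}{2} - \frac{H}{8}\right)$ ($A{\left(H \right)} = \left(- \frac{5}{2} - \frac{H}{8}\right) 2 H = 2 H \left(- \frac{5}{2} - \frac{H}{8}\right)$)
$z + A{\left(-178 \right)} = -36232 + \frac{1}{4} \left(-178\right) \left(-20 - -178\right) = -36232 + \frac{1}{4} \left(-178\right) \left(-20 + 178\right) = -36232 + \frac{1}{4} \left(-178\right) 158 = -36232 - 7031 = -43263$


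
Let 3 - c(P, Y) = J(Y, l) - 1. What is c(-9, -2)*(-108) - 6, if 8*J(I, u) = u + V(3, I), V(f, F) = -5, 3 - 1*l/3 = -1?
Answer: -687/2 ≈ -343.50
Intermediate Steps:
l = 12 (l = 9 - 3*(-1) = 9 + 3 = 12)
J(I, u) = -5/8 + u/8 (J(I, u) = (u - 5)/8 = (-5 + u)/8 = -5/8 + u/8)
c(P, Y) = 25/8 (c(P, Y) = 3 - ((-5/8 + (⅛)*12) - 1) = 3 - ((-5/8 + 3/2) - 1) = 3 - (7/8 - 1) = 3 - 1*(-⅛) = 3 + ⅛ = 25/8)
c(-9, -2)*(-108) - 6 = (25/8)*(-108) - 6 = -675/2 - 6 = -687/2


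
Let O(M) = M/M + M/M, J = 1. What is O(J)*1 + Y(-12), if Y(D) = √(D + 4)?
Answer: 2 + 2*I*√2 ≈ 2.0 + 2.8284*I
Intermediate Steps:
O(M) = 2 (O(M) = 1 + 1 = 2)
Y(D) = √(4 + D)
O(J)*1 + Y(-12) = 2*1 + √(4 - 12) = 2 + √(-8) = 2 + 2*I*√2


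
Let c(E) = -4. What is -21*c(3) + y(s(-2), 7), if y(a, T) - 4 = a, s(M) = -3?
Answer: 85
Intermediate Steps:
y(a, T) = 4 + a
-21*c(3) + y(s(-2), 7) = -21*(-4) + (4 - 3) = 84 + 1 = 85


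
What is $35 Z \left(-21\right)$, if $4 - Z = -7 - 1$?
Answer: $-8820$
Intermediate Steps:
$Z = 12$ ($Z = 4 - \left(-7 - 1\right) = 4 - -8 = 4 + 8 = 12$)
$35 Z \left(-21\right) = 35 \cdot 12 \left(-21\right) = 420 \left(-21\right) = -8820$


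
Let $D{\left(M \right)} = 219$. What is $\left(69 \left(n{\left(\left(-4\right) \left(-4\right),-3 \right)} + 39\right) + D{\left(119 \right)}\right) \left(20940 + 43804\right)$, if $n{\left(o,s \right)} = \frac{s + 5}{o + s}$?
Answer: $\frac{2458200192}{13} \approx 1.8909 \cdot 10^{8}$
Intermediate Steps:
$n{\left(o,s \right)} = \frac{5 + s}{o + s}$
$\left(69 \left(n{\left(\left(-4\right) \left(-4\right),-3 \right)} + 39\right) + D{\left(119 \right)}\right) \left(20940 + 43804\right) = \left(69 \left(\frac{5 - 3}{\left(-4\right) \left(-4\right) - 3} + 39\right) + 219\right) \left(20940 + 43804\right) = \left(69 \left(\frac{1}{16 - 3} \cdot 2 + 39\right) + 219\right) 64744 = \left(69 \left(\frac{1}{13} \cdot 2 + 39\right) + 219\right) 64744 = \left(69 \left(\frac{2}{13} + 39\right) + 219\right) 64744 = \left(69 \cdot \frac{509}{13} + 219\right) 64744 = \left(\frac{35121}{13} + 219\right) 64744 = \frac{37968}{13} \cdot 64744 = \frac{2458200192}{13}$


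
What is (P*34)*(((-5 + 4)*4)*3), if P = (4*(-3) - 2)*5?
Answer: 28560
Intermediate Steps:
P = -70 (P = (-12 - 2)*5 = -14*5 = -70)
(P*34)*(((-5 + 4)*4)*3) = (-70*34)*(((-5 + 4)*4)*3) = -2380*(-1*4)*3 = -(-9520)*3 = -2380*(-12) = 28560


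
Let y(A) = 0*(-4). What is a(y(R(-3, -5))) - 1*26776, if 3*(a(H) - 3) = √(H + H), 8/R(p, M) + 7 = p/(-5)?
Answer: -26773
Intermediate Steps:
R(p, M) = 8/(-7 - p/5) (R(p, M) = 8/(-7 + p/(-5)) = 8/(-7 + p*(-⅕)) = 8/(-7 - p/5))
y(A) = 0
a(H) = 3 + √2*√H/3 (a(H) = 3 + √(H + H)/3 = 3 + √(2*H)/3 = 3 + (√2*√H)/3 = 3 + √2*√H/3)
a(y(R(-3, -5))) - 1*26776 = (3 + √2*√0/3) - 1*26776 = (3 + (⅓)*√2*0) - 26776 = (3 + 0) - 26776 = 3 - 26776 = -26773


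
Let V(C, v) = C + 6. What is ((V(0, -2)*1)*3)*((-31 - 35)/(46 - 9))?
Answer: -1188/37 ≈ -32.108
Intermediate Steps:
V(C, v) = 6 + C
((V(0, -2)*1)*3)*((-31 - 35)/(46 - 9)) = (((6 + 0)*1)*3)*((-31 - 35)/(46 - 9)) = ((6*1)*3)*(-66/37) = (6*3)*(-66*1/37) = 18*(-66/37) = -1188/37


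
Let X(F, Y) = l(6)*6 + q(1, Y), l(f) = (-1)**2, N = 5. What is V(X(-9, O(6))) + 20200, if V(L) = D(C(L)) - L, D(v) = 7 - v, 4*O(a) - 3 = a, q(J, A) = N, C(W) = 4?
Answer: 20192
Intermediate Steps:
q(J, A) = 5
l(f) = 1
O(a) = 3/4 + a/4
X(F, Y) = 11 (X(F, Y) = 1*6 + 5 = 6 + 5 = 11)
V(L) = 3 - L (V(L) = (7 - 1*4) - L = (7 - 4) - L = 3 - L)
V(X(-9, O(6))) + 20200 = (3 - 1*11) + 20200 = (3 - 11) + 20200 = -8 + 20200 = 20192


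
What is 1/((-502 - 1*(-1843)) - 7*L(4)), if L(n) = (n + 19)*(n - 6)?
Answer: 1/1663 ≈ 0.00060132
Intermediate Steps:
L(n) = (-6 + n)*(19 + n) (L(n) = (19 + n)*(-6 + n) = (-6 + n)*(19 + n))
1/((-502 - 1*(-1843)) - 7*L(4)) = 1/((-502 - 1*(-1843)) - 7*(-114 + 4**2 + 13*4)) = 1/((-502 + 1843) - 7*(-114 + 16 + 52)) = 1/(1341 - 7*(-46)) = 1/(1341 + 322) = 1/1663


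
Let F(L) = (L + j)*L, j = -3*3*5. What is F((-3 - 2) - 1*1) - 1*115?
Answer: 191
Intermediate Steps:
j = -45 (j = -9*5 = -45)
F(L) = L*(-45 + L) (F(L) = (L - 45)*L = (-45 + L)*L = L*(-45 + L))
F((-3 - 2) - 1*1) - 1*115 = ((-3 - 2) - 1*1)*(-45 + ((-3 - 2) - 1*1)) - 1*115 = (-5 - 1)*(-45 + (-5 - 1)) - 115 = -6*(-45 - 6) - 115 = -6*(-51) - 115 = 306 - 115 = 191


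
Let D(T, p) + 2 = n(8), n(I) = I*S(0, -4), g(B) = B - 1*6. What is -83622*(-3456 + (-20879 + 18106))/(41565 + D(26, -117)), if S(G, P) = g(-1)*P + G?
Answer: 173627146/13929 ≈ 12465.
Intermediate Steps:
g(B) = -6 + B (g(B) = B - 6 = -6 + B)
S(G, P) = G - 7*P (S(G, P) = (-6 - 1)*P + G = -7*P + G = G - 7*P)
n(I) = 28*I (n(I) = I*(0 - 7*(-4)) = I*(0 + 28) = I*28 = 28*I)
D(T, p) = 222 (D(T, p) = -2 + 28*8 = -2 + 224 = 222)
-83622*(-3456 + (-20879 + 18106))/(41565 + D(26, -117)) = -83622*(-3456 + (-20879 + 18106))/(41565 + 222) = -83622/(41787/(-3456 - 2773)) = -83622/(41787/(-6229)) = -83622/(41787*(-1/6229)) = -83622/(-41787/6229) = -83622*(-6229/41787) = 173627146/13929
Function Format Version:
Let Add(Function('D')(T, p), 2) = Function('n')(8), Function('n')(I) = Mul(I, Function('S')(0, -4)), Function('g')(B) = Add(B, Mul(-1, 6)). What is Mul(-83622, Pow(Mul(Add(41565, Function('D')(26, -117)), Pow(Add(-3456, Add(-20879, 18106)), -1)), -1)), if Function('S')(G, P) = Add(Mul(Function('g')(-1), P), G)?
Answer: Rational(173627146, 13929) ≈ 12465.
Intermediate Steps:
Function('g')(B) = Add(-6, B) (Function('g')(B) = Add(B, -6) = Add(-6, B))
Function('S')(G, P) = Add(G, Mul(-7, P)) (Function('S')(G, P) = Add(Mul(Add(-6, -1), P), G) = Add(Mul(-7, P), G) = Add(G, Mul(-7, P)))
Function('n')(I) = Mul(28, I) (Function('n')(I) = Mul(I, Add(0, Mul(-7, -4))) = Mul(I, Add(0, 28)) = Mul(I, 28) = Mul(28, I))
Function('D')(T, p) = 222 (Function('D')(T, p) = Add(-2, Mul(28, 8)) = Add(-2, 224) = 222)
Mul(-83622, Pow(Mul(Add(41565, Function('D')(26, -117)), Pow(Add(-3456, Add(-20879, 18106)), -1)), -1)) = Mul(-83622, Pow(Mul(Add(41565, 222), Pow(Add(-3456, Add(-20879, 18106)), -1)), -1)) = Mul(-83622, Pow(Mul(41787, Pow(Add(-3456, -2773), -1)), -1)) = Mul(-83622, Pow(Mul(41787, Pow(-6229, -1)), -1)) = Mul(-83622, Pow(Mul(41787, Rational(-1, 6229)), -1)) = Mul(-83622, Pow(Rational(-41787, 6229), -1)) = Mul(-83622, Rational(-6229, 41787)) = Rational(173627146, 13929)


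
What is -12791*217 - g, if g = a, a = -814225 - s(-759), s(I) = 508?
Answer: -1960914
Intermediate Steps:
a = -814733 (a = -814225 - 1*508 = -814225 - 508 = -814733)
g = -814733
-12791*217 - g = -12791*217 - 1*(-814733) = -2775647 + 814733 = -1960914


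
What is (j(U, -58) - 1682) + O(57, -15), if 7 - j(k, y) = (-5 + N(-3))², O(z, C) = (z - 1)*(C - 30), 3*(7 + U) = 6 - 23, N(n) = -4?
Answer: -4276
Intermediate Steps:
U = -38/3 (U = -7 + (6 - 23)/3 = -7 + (⅓)*(-17) = -7 - 17/3 = -38/3 ≈ -12.667)
O(z, C) = (-1 + z)*(-30 + C)
j(k, y) = -74 (j(k, y) = 7 - (-5 - 4)² = 7 - 1*(-9)² = 7 - 1*81 = 7 - 81 = -74)
(j(U, -58) - 1682) + O(57, -15) = (-74 - 1682) + (30 - 1*(-15) - 30*57 - 15*57) = -1756 + (30 + 15 - 1710 - 855) = -1756 - 2520 = -4276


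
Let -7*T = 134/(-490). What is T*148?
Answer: 9916/1715 ≈ 5.7819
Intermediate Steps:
T = 67/1715 (T = -134/(7*(-490)) = -134*(-1)/(7*490) = -1/7*(-67/245) = 67/1715 ≈ 0.039067)
T*148 = (67/1715)*148 = 9916/1715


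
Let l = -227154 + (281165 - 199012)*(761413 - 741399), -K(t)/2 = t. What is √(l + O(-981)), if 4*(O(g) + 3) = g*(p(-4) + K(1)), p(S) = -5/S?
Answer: √26303730703/4 ≈ 40546.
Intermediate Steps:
K(t) = -2*t
O(g) = -3 - 3*g/16 (O(g) = -3 + (g*(-5/(-4) - 2*1))/4 = -3 + (g*(-5*(-¼) - 2))/4 = -3 + (g*(5/4 - 2))/4 = -3 + (g*(-¾))/4 = -3 + (-3*g/4)/4 = -3 - 3*g/16)
l = 1643982988 (l = -227154 + 82153*20014 = -227154 + 1644210142 = 1643982988)
√(l + O(-981)) = √(1643982988 + (-3 - 3/16*(-981))) = √(1643982988 + (-3 + 2943/16)) = √(1643982988 + 2895/16) = √(26303730703/16) = √26303730703/4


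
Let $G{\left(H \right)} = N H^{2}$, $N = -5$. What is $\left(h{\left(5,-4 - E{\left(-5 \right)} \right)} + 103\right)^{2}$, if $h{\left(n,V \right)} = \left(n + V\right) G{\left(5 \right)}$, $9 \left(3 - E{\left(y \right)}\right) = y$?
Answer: $\frac{14455204}{81} \approx 1.7846 \cdot 10^{5}$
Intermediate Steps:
$G{\left(H \right)} = - 5 H^{2}$
$E{\left(y \right)} = 3 - \frac{y}{9}$
$h{\left(n,V \right)} = - 125 V - 125 n$ ($h{\left(n,V \right)} = \left(n + V\right) \left(- 5 \cdot 5^{2}\right) = \left(V + n\right) \left(\left(-5\right) 25\right) = \left(V + n\right) \left(-125\right) = - 125 V - 125 n$)
$\left(h{\left(5,-4 - E{\left(-5 \right)} \right)} + 103\right)^{2} = \left(\left(- 125 \left(-4 - \left(3 - - \frac{5}{9}\right)\right) - 625\right) + 103\right)^{2} = \left(\left(- 125 \left(-4 - \left(3 + \frac{5}{9}\right)\right) - 625\right) + 103\right)^{2} = \left(\left(- 125 \left(-4 - \frac{32}{9}\right) - 625\right) + 103\right)^{2} = \left(\left(\left(-125\right) \left(- \frac{68}{9}\right) - 625\right) + 103\right)^{2} = \left(\left(\frac{8500}{9} - 625\right) + 103\right)^{2} = \left(\frac{2875}{9} + 103\right)^{2} = \left(\frac{3802}{9}\right)^{2} = \frac{14455204}{81}$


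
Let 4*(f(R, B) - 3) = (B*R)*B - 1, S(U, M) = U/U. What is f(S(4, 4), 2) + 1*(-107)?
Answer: -413/4 ≈ -103.25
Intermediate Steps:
S(U, M) = 1
f(R, B) = 11/4 + R*B²/4 (f(R, B) = 3 + ((B*R)*B - 1)/4 = 3 + (R*B² - 1)/4 = 3 + (-1 + R*B²)/4 = 3 + (-¼ + R*B²/4) = 11/4 + R*B²/4)
f(S(4, 4), 2) + 1*(-107) = (11/4 + (¼)*1*2²) + 1*(-107) = (11/4 + (¼)*1*4) - 107 = (11/4 + 1) - 107 = 15/4 - 107 = -413/4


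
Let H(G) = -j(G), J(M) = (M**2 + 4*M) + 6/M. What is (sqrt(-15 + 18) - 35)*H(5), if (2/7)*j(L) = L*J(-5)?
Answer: 4655/2 - 133*sqrt(3)/2 ≈ 2212.3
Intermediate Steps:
J(M) = M**2 + 4*M + 6/M
j(L) = 133*L/10 (j(L) = 7*(L*((6 + (-5)**2*(4 - 5))/(-5)))/2 = 7*(L*(-(6 + 25*(-1))/5))/2 = 7*(L*(-(6 - 25)/5))/2 = 7*(L*(-1/5*(-19)))/2 = 7*(L*(19/5))/2 = 7*(19*L/5)/2 = 133*L/10)
H(G) = -133*G/10
(sqrt(-15 + 18) - 35)*H(5) = (sqrt(-15 + 18) - 35)*(-133/10*5) = (sqrt(3) - 35)*(-133/2) = (-35 + sqrt(3))*(-133/2) = 4655/2 - 133*sqrt(3)/2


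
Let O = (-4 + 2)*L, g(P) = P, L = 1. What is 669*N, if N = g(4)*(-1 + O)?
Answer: -8028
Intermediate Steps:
O = -2 (O = (-4 + 2)*1 = -2*1 = -2)
N = -12 (N = 4*(-1 - 2) = 4*(-3) = -12)
669*N = 669*(-12) = -8028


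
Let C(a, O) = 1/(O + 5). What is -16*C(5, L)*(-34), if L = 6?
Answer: 544/11 ≈ 49.455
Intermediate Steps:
C(a, O) = 1/(5 + O)
-16*C(5, L)*(-34) = -16/(5 + 6)*(-34) = -16/11*(-34) = 544/11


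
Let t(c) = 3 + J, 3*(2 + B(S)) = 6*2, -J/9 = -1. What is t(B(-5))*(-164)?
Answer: -1968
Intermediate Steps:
J = 9 (J = -9*(-1) = 9)
B(S) = 2 (B(S) = -2 + (6*2)/3 = -2 + (⅓)*12 = -2 + 4 = 2)
t(c) = 12 (t(c) = 3 + 9 = 12)
t(B(-5))*(-164) = 12*(-164) = -1968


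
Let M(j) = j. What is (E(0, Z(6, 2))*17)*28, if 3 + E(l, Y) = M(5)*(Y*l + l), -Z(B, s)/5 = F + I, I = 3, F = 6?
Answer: -1428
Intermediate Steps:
Z(B, s) = -45 (Z(B, s) = -5*(6 + 3) = -5*9 = -45)
E(l, Y) = -3 + 5*l + 5*Y*l (E(l, Y) = -3 + 5*(Y*l + l) = -3 + 5*(l + Y*l) = -3 + (5*l + 5*Y*l) = -3 + 5*l + 5*Y*l)
(E(0, Z(6, 2))*17)*28 = ((-3 + 5*0 + 5*(-45)*0)*17)*28 = ((-3 + 0 + 0)*17)*28 = -3*17*28 = -51*28 = -1428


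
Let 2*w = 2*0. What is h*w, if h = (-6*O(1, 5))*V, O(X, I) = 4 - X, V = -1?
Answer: 0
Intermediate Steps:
h = 18 (h = -6*(4 - 1*1)*(-1) = -6*(4 - 1)*(-1) = -6*3*(-1) = -18*(-1) = 18)
w = 0 (w = (2*0)/2 = (½)*0 = 0)
h*w = 18*0 = 0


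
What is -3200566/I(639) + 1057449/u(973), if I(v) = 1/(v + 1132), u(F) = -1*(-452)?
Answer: -2562026421023/452 ≈ -5.6682e+9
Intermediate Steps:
u(F) = 452
I(v) = 1/(1132 + v)
-3200566/I(639) + 1057449/u(973) = -3200566/(1/(1132 + 639)) + 1057449/452 = -3200566/(1/1771) + 1057449*(1/452) = -3200566/1/1771 + 1057449/452 = -3200566*1771 + 1057449/452 = -5668202386 + 1057449/452 = -2562026421023/452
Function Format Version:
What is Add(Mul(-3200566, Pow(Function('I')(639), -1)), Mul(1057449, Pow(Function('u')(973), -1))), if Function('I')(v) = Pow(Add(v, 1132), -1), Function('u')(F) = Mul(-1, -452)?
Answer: Rational(-2562026421023, 452) ≈ -5.6682e+9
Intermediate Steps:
Function('u')(F) = 452
Function('I')(v) = Pow(Add(1132, v), -1)
Add(Mul(-3200566, Pow(Function('I')(639), -1)), Mul(1057449, Pow(Function('u')(973), -1))) = Add(Mul(-3200566, Pow(Pow(Add(1132, 639), -1), -1)), Mul(1057449, Pow(452, -1))) = Add(Mul(-3200566, Pow(Pow(1771, -1), -1)), Mul(1057449, Rational(1, 452))) = Add(Mul(-3200566, Pow(Rational(1, 1771), -1)), Rational(1057449, 452)) = Add(Mul(-3200566, 1771), Rational(1057449, 452)) = Add(-5668202386, Rational(1057449, 452)) = Rational(-2562026421023, 452)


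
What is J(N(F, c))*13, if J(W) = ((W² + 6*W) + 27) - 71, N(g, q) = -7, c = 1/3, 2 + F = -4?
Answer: -481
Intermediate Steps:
F = -6 (F = -2 - 4 = -6)
c = ⅓ ≈ 0.33333
J(W) = -44 + W² + 6*W (J(W) = (27 + W² + 6*W) - 71 = -44 + W² + 6*W)
J(N(F, c))*13 = (-44 + (-7)² + 6*(-7))*13 = (-44 + 49 - 42)*13 = -37*13 = -481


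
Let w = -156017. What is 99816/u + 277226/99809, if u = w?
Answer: 33289433698/15571900753 ≈ 2.1378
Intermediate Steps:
u = -156017
99816/u + 277226/99809 = 99816/(-156017) + 277226/99809 = 99816*(-1/156017) + 277226*(1/99809) = -99816/156017 + 277226/99809 = 33289433698/15571900753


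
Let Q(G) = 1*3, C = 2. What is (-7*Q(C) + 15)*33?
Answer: -198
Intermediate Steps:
Q(G) = 3
(-7*Q(C) + 15)*33 = (-7*3 + 15)*33 = (-21 + 15)*33 = -6*33 = -198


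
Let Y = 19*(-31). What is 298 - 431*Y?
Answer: 254157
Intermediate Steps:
Y = -589
298 - 431*Y = 298 - 431*(-589) = 298 + 253859 = 254157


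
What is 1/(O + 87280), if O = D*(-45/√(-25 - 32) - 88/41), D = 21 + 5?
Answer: 232154464/20249550186393 - 109265*I*√57/40499100372786 ≈ 1.1465e-5 - 2.0369e-8*I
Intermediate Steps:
D = 26
O = -2288/41 + 390*I*√57/19 (O = 26*(-45/√(-25 - 32) - 88/41) = 26*(-45*(-I*√57/57) - 88*1/41) = 26*(-45*(-I*√57/57) - 88/41) = 26*(-(-15)*I*√57/19 - 88/41) = 26*(15*I*√57/19 - 88/41) = 26*(-88/41 + 15*I*√57/19) = -2288/41 + 390*I*√57/19 ≈ -55.805 + 154.97*I)
1/(O + 87280) = 1/((-2288/41 + 390*I*√57/19) + 87280) = 1/(3576192/41 + 390*I*√57/19)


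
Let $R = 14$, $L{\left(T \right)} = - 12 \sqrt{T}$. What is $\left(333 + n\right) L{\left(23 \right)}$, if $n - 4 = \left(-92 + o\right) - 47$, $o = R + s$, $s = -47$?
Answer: $- 1980 \sqrt{23} \approx -9495.8$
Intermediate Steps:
$o = -33$ ($o = 14 - 47 = -33$)
$n = -168$ ($n = 4 - 172 = -168$)
$\left(333 + n\right) L{\left(23 \right)} = \left(333 - 168\right) \left(- 12 \sqrt{23}\right) = 165 \left(- 12 \sqrt{23}\right) = - 1980 \sqrt{23}$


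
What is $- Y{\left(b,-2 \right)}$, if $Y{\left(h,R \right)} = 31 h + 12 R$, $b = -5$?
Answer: $179$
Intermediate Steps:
$Y{\left(h,R \right)} = 12 R + 31 h$
$- Y{\left(b,-2 \right)} = - (12 \left(-2\right) + 31 \left(-5\right)) = - (-24 - 155) = \left(-1\right) \left(-179\right) = 179$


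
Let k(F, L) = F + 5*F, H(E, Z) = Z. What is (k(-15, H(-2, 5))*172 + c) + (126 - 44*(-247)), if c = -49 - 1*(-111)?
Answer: -4424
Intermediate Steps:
k(F, L) = 6*F
c = 62 (c = -49 + 111 = 62)
(k(-15, H(-2, 5))*172 + c) + (126 - 44*(-247)) = ((6*(-15))*172 + 62) + (126 - 44*(-247)) = (-90*172 + 62) + (126 + 10868) = (-15480 + 62) + 10994 = -15418 + 10994 = -4424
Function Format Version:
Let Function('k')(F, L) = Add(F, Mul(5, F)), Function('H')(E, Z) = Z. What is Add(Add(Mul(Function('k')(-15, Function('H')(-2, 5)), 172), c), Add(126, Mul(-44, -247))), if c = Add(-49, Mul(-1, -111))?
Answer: -4424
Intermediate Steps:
Function('k')(F, L) = Mul(6, F)
c = 62 (c = Add(-49, 111) = 62)
Add(Add(Mul(Function('k')(-15, Function('H')(-2, 5)), 172), c), Add(126, Mul(-44, -247))) = Add(Add(Mul(Mul(6, -15), 172), 62), Add(126, Mul(-44, -247))) = Add(Add(Mul(-90, 172), 62), Add(126, 10868)) = Add(Add(-15480, 62), 10994) = Add(-15418, 10994) = -4424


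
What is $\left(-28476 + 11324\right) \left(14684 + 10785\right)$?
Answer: $-436844288$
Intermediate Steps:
$\left(-28476 + 11324\right) \left(14684 + 10785\right) = \left(-17152\right) 25469 = -436844288$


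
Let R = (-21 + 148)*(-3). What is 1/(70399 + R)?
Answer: 1/70018 ≈ 1.4282e-5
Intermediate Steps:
R = -381 (R = 127*(-3) = -381)
1/(70399 + R) = 1/(70399 - 381) = 1/70018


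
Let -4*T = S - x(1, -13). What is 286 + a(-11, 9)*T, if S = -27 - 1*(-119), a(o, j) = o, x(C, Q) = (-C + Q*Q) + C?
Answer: 297/4 ≈ 74.250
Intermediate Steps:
x(C, Q) = Q² (x(C, Q) = (-C + Q²) + C = (Q² - C) + C = Q²)
S = 92 (S = -27 + 119 = 92)
T = 77/4 (T = -(92 - 1*(-13)²)/4 = -(92 - 1*169)/4 = -(92 - 169)/4 = -¼*(-77) = 77/4 ≈ 19.250)
286 + a(-11, 9)*T = 286 - 11*77/4 = 286 - 847/4 = 297/4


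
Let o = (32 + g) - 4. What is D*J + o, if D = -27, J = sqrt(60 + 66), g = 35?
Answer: 63 - 81*sqrt(14) ≈ -240.07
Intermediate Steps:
J = 3*sqrt(14) (J = sqrt(126) = 3*sqrt(14) ≈ 11.225)
o = 63 (o = (32 + 35) - 4 = 67 - 4 = 63)
D*J + o = -81*sqrt(14) + 63 = 63 - 81*sqrt(14)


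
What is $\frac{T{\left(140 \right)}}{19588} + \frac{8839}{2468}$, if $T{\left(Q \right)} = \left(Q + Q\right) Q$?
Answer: $\frac{67470983}{12085796} \approx 5.5827$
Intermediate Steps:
$T{\left(Q \right)} = 2 Q^{2}$ ($T{\left(Q \right)} = 2 Q Q = 2 Q^{2}$)
$\frac{T{\left(140 \right)}}{19588} + \frac{8839}{2468} = \frac{2 \cdot 140^{2}}{19588} + \frac{8839}{2468} = 2 \cdot 19600 \cdot \frac{1}{19588} + 8839 \cdot \frac{1}{2468} = 39200 \cdot \frac{1}{19588} + \frac{8839}{2468} = \frac{9800}{4897} + \frac{8839}{2468} = \frac{67470983}{12085796}$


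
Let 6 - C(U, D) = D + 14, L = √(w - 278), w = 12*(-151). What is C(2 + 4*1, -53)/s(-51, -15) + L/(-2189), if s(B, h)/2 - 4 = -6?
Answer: -45/4 - I*√2090/2189 ≈ -11.25 - 0.020885*I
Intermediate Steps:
s(B, h) = -4 (s(B, h) = 8 + 2*(-6) = 8 - 12 = -4)
w = -1812
L = I*√2090 (L = √(-1812 - 278) = √(-2090) = I*√2090 ≈ 45.716*I)
C(U, D) = -8 - D (C(U, D) = 6 - (D + 14) = 6 - (14 + D) = 6 + (-14 - D) = -8 - D)
C(2 + 4*1, -53)/s(-51, -15) + L/(-2189) = (-8 - 1*(-53))/(-4) + (I*√2090)/(-2189) = (-8 + 53)*(-¼) + (I*√2090)*(-1/2189) = 45*(-¼) - I*√2090/2189 = -45/4 - I*√2090/2189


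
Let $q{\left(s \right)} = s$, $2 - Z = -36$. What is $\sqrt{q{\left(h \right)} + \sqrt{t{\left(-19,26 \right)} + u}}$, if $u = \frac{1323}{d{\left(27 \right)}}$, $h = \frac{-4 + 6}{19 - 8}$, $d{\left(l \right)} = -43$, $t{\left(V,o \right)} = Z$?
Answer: $\frac{\sqrt{40678 + 5203 \sqrt{13373}}}{473} \approx 1.6945$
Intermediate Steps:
$Z = 38$ ($Z = 2 - -36 = 2 + 36 = 38$)
$t{\left(V,o \right)} = 38$
$h = \frac{2}{11} \approx 0.18182$
$u = - \frac{1323}{43}$ ($u = \frac{1323}{-43} = 1323 \left(- \frac{1}{43}\right) = - \frac{1323}{43} \approx -30.767$)
$\sqrt{q{\left(h \right)} + \sqrt{t{\left(-19,26 \right)} + u}} = \sqrt{\frac{2}{11} + \sqrt{38 - \frac{1323}{43}}} = \sqrt{\frac{2}{11} + \sqrt{\frac{311}{43}}} = \sqrt{\frac{2}{11} + \frac{\sqrt{13373}}{43}}$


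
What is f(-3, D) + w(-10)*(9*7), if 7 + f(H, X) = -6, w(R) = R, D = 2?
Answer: -643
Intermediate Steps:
f(H, X) = -13 (f(H, X) = -7 - 6 = -13)
f(-3, D) + w(-10)*(9*7) = -13 - 90*7 = -13 - 10*63 = -13 - 630 = -643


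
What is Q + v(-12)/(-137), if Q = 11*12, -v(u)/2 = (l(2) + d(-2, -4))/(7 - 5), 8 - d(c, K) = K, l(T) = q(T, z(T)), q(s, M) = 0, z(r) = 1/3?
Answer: 18096/137 ≈ 132.09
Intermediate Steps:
z(r) = 1/3
l(T) = 0
d(c, K) = 8 - K
v(u) = -12 (v(u) = -2*(0 + (8 - 1*(-4)))/(7 - 5) = -2*(0 + (8 + 4))/2 = -2*(0 + 12)/2 = -24/2 = -2*6 = -12)
Q = 132
Q + v(-12)/(-137) = 132 - 12/(-137) = 132 - 1/137*(-12) = 132 + 12/137 = 18096/137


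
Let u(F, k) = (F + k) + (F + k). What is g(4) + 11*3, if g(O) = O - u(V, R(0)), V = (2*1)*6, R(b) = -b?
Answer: 13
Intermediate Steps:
V = 12 (V = 2*6 = 12)
u(F, k) = 2*F + 2*k
g(O) = -24 + O (g(O) = O - (2*12 + 2*(-1*0)) = O - (24 + 2*0) = O - (24 + 0) = O - 1*24 = O - 24 = -24 + O)
g(4) + 11*3 = (-24 + 4) + 11*3 = -20 + 33 = 13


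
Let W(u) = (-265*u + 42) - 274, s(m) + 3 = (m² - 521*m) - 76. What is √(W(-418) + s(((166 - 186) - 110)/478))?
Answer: √6317626499/239 ≈ 332.57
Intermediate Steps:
s(m) = -79 + m² - 521*m (s(m) = -3 + ((m² - 521*m) - 76) = -3 + (-76 + m² - 521*m) = -79 + m² - 521*m)
W(u) = -232 - 265*u (W(u) = (42 - 265*u) - 274 = -232 - 265*u)
√(W(-418) + s(((166 - 186) - 110)/478)) = √((-232 - 265*(-418)) + (-79 + (((166 - 186) - 110)/478)² - 521*((166 - 186) - 110)/478)) = √((-232 + 110770) + (-79 + ((-20 - 110)*(1/478))² - 521*(-20 - 110)/478)) = √(110538 + (-79 + (-130*1/478)² - (-67730)/478)) = √(110538 + (-79 + (-65/239)² - 521*(-65/239))) = √(110538 + (-79 + 4225/57121 + 33865/239)) = √(110538 + 3585401/57121) = √(6317626499/57121) = √6317626499/239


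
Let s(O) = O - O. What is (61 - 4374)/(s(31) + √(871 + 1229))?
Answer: -4313*√21/210 ≈ -94.117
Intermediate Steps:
s(O) = 0
(61 - 4374)/(s(31) + √(871 + 1229)) = (61 - 4374)/(0 + √(871 + 1229)) = -4313/(0 + √2100) = -4313/(0 + 10*√21) = -4313*√21/210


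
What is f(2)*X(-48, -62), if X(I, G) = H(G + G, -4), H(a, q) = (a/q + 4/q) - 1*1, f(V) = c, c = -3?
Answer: -87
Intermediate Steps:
f(V) = -3
H(a, q) = -1 + 4/q + a/q (H(a, q) = (4/q + a/q) - 1 = -1 + 4/q + a/q)
X(I, G) = -2 - G/2 (X(I, G) = (4 + (G + G) - 1*(-4))/(-4) = -(4 + 2*G + 4)/4 = -(8 + 2*G)/4 = -2 - G/2)
f(2)*X(-48, -62) = -3*(-2 - ½*(-62)) = -3*(-2 + 31) = -3*29 = -87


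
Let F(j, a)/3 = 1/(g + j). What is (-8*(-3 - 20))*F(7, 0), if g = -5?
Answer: 276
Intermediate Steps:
F(j, a) = 3/(-5 + j)
(-8*(-3 - 20))*F(7, 0) = (-8*(-3 - 20))*(3/(-5 + 7)) = (-8*(-23))*(3/2) = 184*(3*(1/2)) = 184*(3/2) = 276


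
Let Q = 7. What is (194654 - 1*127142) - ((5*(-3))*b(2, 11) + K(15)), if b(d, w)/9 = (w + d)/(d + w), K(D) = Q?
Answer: 67640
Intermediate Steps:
K(D) = 7
b(d, w) = 9 (b(d, w) = 9*((w + d)/(d + w)) = 9*((d + w)/(d + w)) = 9*1 = 9)
(194654 - 1*127142) - ((5*(-3))*b(2, 11) + K(15)) = (194654 - 1*127142) - ((5*(-3))*9 + 7) = (194654 - 127142) - (-15*9 + 7) = 67512 - (-135 + 7) = 67512 - 1*(-128) = 67512 + 128 = 67640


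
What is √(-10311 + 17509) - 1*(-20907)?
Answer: 20907 + √7198 ≈ 20992.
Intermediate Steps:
√(-10311 + 17509) - 1*(-20907) = √7198 + 20907 = 20907 + √7198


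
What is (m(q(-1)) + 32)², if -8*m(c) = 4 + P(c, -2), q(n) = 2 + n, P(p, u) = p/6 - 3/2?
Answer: 9025/9 ≈ 1002.8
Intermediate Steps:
P(p, u) = -3/2 + p/6 (P(p, u) = p*(⅙) - 3*½ = p/6 - 3/2 = -3/2 + p/6)
m(c) = -5/16 - c/48 (m(c) = -(4 + (-3/2 + c/6))/8 = -(5/2 + c/6)/8 = -5/16 - c/48)
(m(q(-1)) + 32)² = ((-5/16 - (2 - 1)/48) + 32)² = ((-5/16 - 1/48*1) + 32)² = ((-5/16 - 1/48) + 32)² = (-⅓ + 32)² = (95/3)² = 9025/9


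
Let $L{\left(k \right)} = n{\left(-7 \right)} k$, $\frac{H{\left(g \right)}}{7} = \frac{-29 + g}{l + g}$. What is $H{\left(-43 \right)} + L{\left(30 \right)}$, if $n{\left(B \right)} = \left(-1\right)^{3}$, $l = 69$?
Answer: $- \frac{642}{13} \approx -49.385$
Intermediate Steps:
$H{\left(g \right)} = \frac{7 \left(-29 + g\right)}{69 + g}$ ($H{\left(g \right)} = 7 \frac{-29 + g}{69 + g} = \frac{7 \left(-29 + g\right)}{69 + g}$)
$n{\left(B \right)} = -1$
$L{\left(k \right)} = - k$
$H{\left(-43 \right)} + L{\left(30 \right)} = \frac{7 \left(-29 - 43\right)}{69 - 43} - 30 = 7 \cdot \frac{1}{26} \left(-72\right) - 30 = - \frac{252}{13} - 30 = - \frac{642}{13}$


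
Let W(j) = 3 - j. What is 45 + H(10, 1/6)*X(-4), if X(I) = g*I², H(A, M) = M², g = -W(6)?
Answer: 139/3 ≈ 46.333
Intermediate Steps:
g = 3 (g = -(3 - 1*6) = -(3 - 6) = -1*(-3) = 3)
X(I) = 3*I²
45 + H(10, 1/6)*X(-4) = 45 + (1/6)²*(3*(-4)²) = 45 + (⅙)²*(3*16) = 45 + (1/36)*48 = 45 + 4/3 = 139/3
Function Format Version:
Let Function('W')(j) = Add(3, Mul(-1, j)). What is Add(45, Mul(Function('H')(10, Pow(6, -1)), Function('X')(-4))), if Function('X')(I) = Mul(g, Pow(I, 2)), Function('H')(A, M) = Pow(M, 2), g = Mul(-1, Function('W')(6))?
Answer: Rational(139, 3) ≈ 46.333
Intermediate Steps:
g = 3 (g = Mul(-1, Add(3, Mul(-1, 6))) = Mul(-1, Add(3, -6)) = Mul(-1, -3) = 3)
Function('X')(I) = Mul(3, Pow(I, 2))
Add(45, Mul(Function('H')(10, Pow(6, -1)), Function('X')(-4))) = Add(45, Mul(Pow(Pow(6, -1), 2), Mul(3, Pow(-4, 2)))) = Add(45, Mul(Pow(Rational(1, 6), 2), Mul(3, 16))) = Add(45, Mul(Rational(1, 36), 48)) = Add(45, Rational(4, 3)) = Rational(139, 3)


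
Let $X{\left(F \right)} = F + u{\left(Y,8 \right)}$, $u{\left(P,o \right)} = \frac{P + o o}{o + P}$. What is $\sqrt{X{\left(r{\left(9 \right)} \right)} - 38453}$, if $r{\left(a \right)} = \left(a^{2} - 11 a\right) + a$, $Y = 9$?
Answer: $\frac{i \sqrt{11114277}}{17} \approx 196.11 i$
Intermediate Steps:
$u{\left(P,o \right)} = \frac{P + o^{2}}{P + o}$
$r{\left(a \right)} = a^{2} - 10 a$
$X{\left(F \right)} = \frac{73}{17} + F$ ($X{\left(F \right)} = F + \frac{9 + 8^{2}}{9 + 8} = F + \frac{9 + 64}{17} = F + \frac{1}{17} \cdot 73 = F + \frac{73}{17} = \frac{73}{17} + F$)
$\sqrt{X{\left(r{\left(9 \right)} \right)} - 38453} = \sqrt{\left(\frac{73}{17} + 9 \left(-10 + 9\right)\right) - 38453} = \sqrt{\left(\frac{73}{17} + 9 \left(-1\right)\right) - 38453} = \sqrt{\left(\frac{73}{17} - 9\right) - 38453} = \sqrt{- \frac{80}{17} - 38453} = \sqrt{- \frac{653781}{17}} = \frac{i \sqrt{11114277}}{17}$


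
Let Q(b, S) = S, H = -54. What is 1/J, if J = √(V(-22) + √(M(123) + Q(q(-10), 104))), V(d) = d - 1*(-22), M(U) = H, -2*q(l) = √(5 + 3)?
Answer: 2^(¾)*√5/10 ≈ 0.37606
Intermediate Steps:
q(l) = -√2 (q(l) = -√(5 + 3)/2 = -√2)
M(U) = -54
V(d) = 22 + d (V(d) = d + 22 = 22 + d)
J = 2^(¼)*√5 (J = √((22 - 22) + √(-54 + 104)) = √(0 + √50) = √(0 + 5*√2) = √(5*√2) = 2^(¼)*√5 ≈ 2.6591)
1/J = 1/(2^(¼)*√5) = 2^(¾)*√5/10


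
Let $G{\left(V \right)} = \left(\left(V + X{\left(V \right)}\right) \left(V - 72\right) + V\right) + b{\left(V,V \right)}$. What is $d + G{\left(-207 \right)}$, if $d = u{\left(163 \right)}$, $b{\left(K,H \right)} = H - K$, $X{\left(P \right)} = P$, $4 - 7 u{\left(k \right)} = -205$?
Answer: $\frac{807302}{7} \approx 1.1533 \cdot 10^{5}$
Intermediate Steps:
$u{\left(k \right)} = \frac{209}{7}$ ($u{\left(k \right)} = \frac{4}{7} - - \frac{205}{7} = \frac{4}{7} + \frac{205}{7} = \frac{209}{7}$)
$d = \frac{209}{7} \approx 29.857$
$G{\left(V \right)} = V + 2 V \left(-72 + V\right)$ ($G{\left(V \right)} = \left(\left(V + V\right) \left(V - 72\right) + V\right) + \left(V - V\right) = \left(2 V \left(-72 + V\right) + V\right) + 0 = \left(V + 2 V \left(-72 + V\right)\right) + 0 = V + 2 V \left(-72 + V\right)$)
$d + G{\left(-207 \right)} = \frac{209}{7} - 207 \left(-143 + 2 \left(-207\right)\right) = \frac{209}{7} - 207 \left(-143 - 414\right) = \frac{209}{7} - -115299 = \frac{209}{7} + 115299 = \frac{807302}{7}$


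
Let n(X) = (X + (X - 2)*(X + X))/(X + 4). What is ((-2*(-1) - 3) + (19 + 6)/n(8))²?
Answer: 2401/676 ≈ 3.5518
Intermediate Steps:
n(X) = (X + 2*X*(-2 + X))/(4 + X) (n(X) = (X + (-2 + X)*(2*X))/(4 + X) = (X + 2*X*(-2 + X))/(4 + X))
((-2*(-1) - 3) + (19 + 6)/n(8))² = ((-2*(-1) - 3) + (19 + 6)/((8*(-3 + 2*8)/(4 + 8))))² = ((2 - 3) + 25/((8*(-3 + 16)/12)))² = (-1 + 25/((8*(1/12)*13)))² = (-1 + 25/(26/3))² = (-1 + 25*(3/26))² = (-1 + 75/26)² = (49/26)² = 2401/676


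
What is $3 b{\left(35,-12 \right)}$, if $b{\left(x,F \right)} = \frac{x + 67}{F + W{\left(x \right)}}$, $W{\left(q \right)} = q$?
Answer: $\frac{306}{23} \approx 13.304$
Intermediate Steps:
$b{\left(x,F \right)} = \frac{67 + x}{F + x}$ ($b{\left(x,F \right)} = \frac{x + 67}{F + x} = \frac{67 + x}{F + x}$)
$3 b{\left(35,-12 \right)} = 3 \frac{67 + 35}{-12 + 35} = 3 \cdot \frac{1}{23} \cdot 102 = 3 \cdot \frac{102}{23} = \frac{306}{23}$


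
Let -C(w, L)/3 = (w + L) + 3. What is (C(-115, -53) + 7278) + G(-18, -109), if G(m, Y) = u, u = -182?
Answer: 7591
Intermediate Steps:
G(m, Y) = -182
C(w, L) = -9 - 3*L - 3*w (C(w, L) = -3*((w + L) + 3) = -3*((L + w) + 3) = -3*(3 + L + w) = -9 - 3*L - 3*w)
(C(-115, -53) + 7278) + G(-18, -109) = ((-9 - 3*(-53) - 3*(-115)) + 7278) - 182 = ((-9 + 159 + 345) + 7278) - 182 = (495 + 7278) - 182 = 7773 - 182 = 7591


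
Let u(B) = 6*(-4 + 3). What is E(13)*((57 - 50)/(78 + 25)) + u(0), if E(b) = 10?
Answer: -548/103 ≈ -5.3204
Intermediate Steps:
u(B) = -6 (u(B) = 6*(-1) = -6)
E(13)*((57 - 50)/(78 + 25)) + u(0) = 10*((57 - 50)/(78 + 25)) - 6 = 10*(7/103) - 6 = 70/103 - 6 = -548/103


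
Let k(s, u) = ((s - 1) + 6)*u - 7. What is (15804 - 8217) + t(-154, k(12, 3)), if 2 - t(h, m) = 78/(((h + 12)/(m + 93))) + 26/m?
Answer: 11970641/1562 ≈ 7663.7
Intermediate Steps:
k(s, u) = -7 + u*(5 + s) (k(s, u) = ((-1 + s) + 6)*u - 7 = (5 + s)*u - 7 = u*(5 + s) - 7 = -7 + u*(5 + s))
t(h, m) = 2 - 26/m - 78*(93 + m)/(12 + h) (t(h, m) = 2 - (78/(((h + 12)/(m + 93))) + 26/m) = 2 - (78/(((12 + h)/(93 + m))) + 26/m) = 2 - (78*((93 + m)/(12 + h)) + 26/m) = 2 - (78*(93 + m)/(12 + h) + 26/m) = 2 - (26/m + 78*(93 + m)/(12 + h)) = 2 + (-26/m - 78*(93 + m)/(12 + h)) = 2 - 26/m - 78*(93 + m)/(12 + h))
(15804 - 8217) + t(-154, k(12, 3)) = (15804 - 8217) + 2*(-156 - 3615*(-7 + 5*3 + 12*3) - 39*(-7 + 5*3 + 12*3)² - 13*(-154) - 154*(-7 + 5*3 + 12*3))/((-7 + 5*3 + 12*3)*(12 - 154)) = 7587 + 2*(-156 - 3615*(-7 + 15 + 36) - 39*(-7 + 15 + 36)² + 2002 - 154*(-7 + 15 + 36))/((-7 + 15 + 36)*(-142)) = 7587 + 2*(-1/142)*(-156 - 3615*44 - 39*44² + 2002 - 154*44)/44 = 7587 + 2*(1/44)*(-1/142)*(-156 - 159060 - 39*1936 + 2002 - 6776) = 7587 + 2*(1/44)*(-1/142)*(-156 - 159060 - 75504 + 2002 - 6776) = 7587 + 2*(1/44)*(-1/142)*(-239494) = 7587 + 119747/1562 = 11970641/1562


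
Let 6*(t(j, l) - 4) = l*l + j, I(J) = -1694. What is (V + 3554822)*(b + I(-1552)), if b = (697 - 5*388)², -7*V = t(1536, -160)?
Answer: 16456062814730/3 ≈ 5.4854e+12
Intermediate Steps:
t(j, l) = 4 + j/6 + l²/6 (t(j, l) = 4 + (l*l + j)/6 = 4 + (l² + j)/6 = 4 + (j + l²)/6 = 4 + (j/6 + l²/6) = 4 + j/6 + l²/6)
V = -1940/3 (V = -(4 + (⅙)*1536 + (⅙)*(-160)²)/7 = -(4 + 256 + (⅙)*25600)/7 = -(4 + 256 + 12800/3)/7 = -⅐*13580/3 = -1940/3 ≈ -646.67)
b = 1545049 (b = (697 - 1940)² = (-1243)² = 1545049)
(V + 3554822)*(b + I(-1552)) = (-1940/3 + 3554822)*(1545049 - 1694) = (10662526/3)*1543355 = 16456062814730/3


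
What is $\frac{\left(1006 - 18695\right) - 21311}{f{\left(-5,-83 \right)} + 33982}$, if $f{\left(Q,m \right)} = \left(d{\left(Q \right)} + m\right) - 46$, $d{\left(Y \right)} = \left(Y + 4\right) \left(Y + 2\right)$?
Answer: $- \frac{4875}{4232} \approx -1.1519$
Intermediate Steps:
$d{\left(Y \right)} = \left(2 + Y\right) \left(4 + Y\right)$ ($d{\left(Y \right)} = \left(4 + Y\right) \left(2 + Y\right) = \left(2 + Y\right) \left(4 + Y\right)$)
$f{\left(Q,m \right)} = -38 + m + Q^{2} + 6 Q$ ($f{\left(Q,m \right)} = \left(\left(8 + Q^{2} + 6 Q\right) + m\right) - 46 = \left(8 + m + Q^{2} + 6 Q\right) - 46 = -38 + m + Q^{2} + 6 Q$)
$\frac{\left(1006 - 18695\right) - 21311}{f{\left(-5,-83 \right)} + 33982} = \frac{\left(1006 - 18695\right) - 21311}{\left(-38 - 83 + \left(-5\right)^{2} + 6 \left(-5\right)\right) + 33982} = \frac{\left(1006 - 18695\right) - 21311}{\left(-38 - 83 + 25 - 30\right) + 33982} = \frac{-17689 - 21311}{-126 + 33982} = - \frac{39000}{33856} = \left(-39000\right) \frac{1}{33856} = - \frac{4875}{4232}$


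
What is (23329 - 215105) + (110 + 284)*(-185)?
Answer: -264666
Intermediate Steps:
(23329 - 215105) + (110 + 284)*(-185) = -191776 + 394*(-185) = -191776 - 72890 = -264666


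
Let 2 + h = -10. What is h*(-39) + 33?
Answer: 501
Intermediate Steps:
h = -12 (h = -2 - 10 = -12)
h*(-39) + 33 = -12*(-39) + 33 = 468 + 33 = 501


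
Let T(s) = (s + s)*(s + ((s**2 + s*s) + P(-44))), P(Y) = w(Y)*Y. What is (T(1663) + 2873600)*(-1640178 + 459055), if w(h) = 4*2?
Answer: -21737150255567802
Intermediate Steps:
w(h) = 8
P(Y) = 8*Y
T(s) = 2*s*(-352 + s + 2*s**2) (T(s) = (s + s)*(s + ((s**2 + s*s) + 8*(-44))) = (2*s)*(s + ((s**2 + s**2) - 352)) = (2*s)*(s + (2*s**2 - 352)) = (2*s)*(s + (-352 + 2*s**2)) = (2*s)*(-352 + s + 2*s**2) = 2*s*(-352 + s + 2*s**2))
(T(1663) + 2873600)*(-1640178 + 459055) = (2*1663*(-352 + 1663 + 2*1663**2) + 2873600)*(-1640178 + 459055) = (2*1663*(-352 + 1663 + 2*2765569) + 2873600)*(-1181123) = (2*1663*(-352 + 1663 + 5531138) + 2873600)*(-1181123) = (2*1663*5532449 + 2873600)*(-1181123) = (18400925374 + 2873600)*(-1181123) = 18403798974*(-1181123) = -21737150255567802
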